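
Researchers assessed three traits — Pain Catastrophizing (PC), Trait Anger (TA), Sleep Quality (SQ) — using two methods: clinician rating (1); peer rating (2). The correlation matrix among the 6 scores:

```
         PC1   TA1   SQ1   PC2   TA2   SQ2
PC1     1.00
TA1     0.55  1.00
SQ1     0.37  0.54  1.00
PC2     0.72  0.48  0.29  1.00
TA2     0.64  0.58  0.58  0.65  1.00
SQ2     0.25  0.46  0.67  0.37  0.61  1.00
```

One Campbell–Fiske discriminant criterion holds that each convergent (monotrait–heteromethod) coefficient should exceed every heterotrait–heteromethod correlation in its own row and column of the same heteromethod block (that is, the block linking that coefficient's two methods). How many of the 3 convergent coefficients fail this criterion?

Checking each validity diagonal entry against its comparison values:
PC (methods 1·2): 0.72 vs {0.64, 0.48, 0.25, 0.29} → pass.
TA (methods 1·2): 0.58 vs {0.48, 0.64, 0.46, 0.58} → fail.
SQ (methods 1·2): 0.67 vs {0.29, 0.25, 0.58, 0.46} → pass.
1 of 3 fail.

1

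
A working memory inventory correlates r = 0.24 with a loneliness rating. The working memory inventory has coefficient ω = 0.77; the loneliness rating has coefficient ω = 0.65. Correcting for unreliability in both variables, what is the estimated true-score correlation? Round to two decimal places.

r_true = r_obs / √(r_xx · r_yy) = 0.24 / √(0.77 × 0.65) = 0.24 / √0.5005 = 0.24 / 0.7075 ≈ 0.34.

0.34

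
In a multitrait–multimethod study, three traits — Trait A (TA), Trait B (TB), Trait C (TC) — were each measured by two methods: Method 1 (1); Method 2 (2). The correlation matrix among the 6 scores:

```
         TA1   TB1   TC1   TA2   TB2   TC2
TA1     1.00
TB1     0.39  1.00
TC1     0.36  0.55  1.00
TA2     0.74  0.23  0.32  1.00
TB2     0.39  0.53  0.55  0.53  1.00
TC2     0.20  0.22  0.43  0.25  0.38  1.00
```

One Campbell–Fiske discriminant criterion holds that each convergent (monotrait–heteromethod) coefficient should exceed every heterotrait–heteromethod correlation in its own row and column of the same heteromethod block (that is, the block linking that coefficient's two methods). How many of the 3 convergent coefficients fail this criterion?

Convergent coefficients and their comparison sets:
TA (methods 1·2): 0.74 vs {0.39, 0.23, 0.20, 0.32} → pass.
TB (methods 1·2): 0.53 vs {0.23, 0.39, 0.22, 0.55} → fail.
TC (methods 1·2): 0.43 vs {0.32, 0.20, 0.55, 0.22} → fail.
2 of 3 fail.

2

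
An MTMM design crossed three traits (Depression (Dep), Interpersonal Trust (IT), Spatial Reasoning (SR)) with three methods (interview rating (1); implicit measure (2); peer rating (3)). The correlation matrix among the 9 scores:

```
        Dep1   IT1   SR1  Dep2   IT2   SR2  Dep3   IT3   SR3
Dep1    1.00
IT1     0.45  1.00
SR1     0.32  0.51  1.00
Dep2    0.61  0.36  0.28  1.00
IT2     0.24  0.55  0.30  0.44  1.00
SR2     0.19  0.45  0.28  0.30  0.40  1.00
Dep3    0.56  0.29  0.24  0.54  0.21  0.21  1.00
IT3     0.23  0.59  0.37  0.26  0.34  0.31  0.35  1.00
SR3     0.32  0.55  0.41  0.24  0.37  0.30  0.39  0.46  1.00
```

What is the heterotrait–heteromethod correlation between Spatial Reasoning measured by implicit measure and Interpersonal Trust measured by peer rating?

0.31

Different traits and methods: r(SR2, IT3) = 0.31.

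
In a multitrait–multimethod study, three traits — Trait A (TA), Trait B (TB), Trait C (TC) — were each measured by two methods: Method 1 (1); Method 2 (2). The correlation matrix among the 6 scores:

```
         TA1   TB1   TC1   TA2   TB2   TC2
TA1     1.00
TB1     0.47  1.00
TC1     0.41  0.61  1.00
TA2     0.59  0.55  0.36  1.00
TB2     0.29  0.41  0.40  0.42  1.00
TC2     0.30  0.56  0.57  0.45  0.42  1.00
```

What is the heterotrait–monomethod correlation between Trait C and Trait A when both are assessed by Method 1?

Different traits, same method: r(TC1, TA1) = 0.41.

0.41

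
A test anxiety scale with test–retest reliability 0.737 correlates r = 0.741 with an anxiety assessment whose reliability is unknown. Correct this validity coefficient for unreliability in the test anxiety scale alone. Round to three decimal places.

Single correction: r_c = r_obs / √r_xx = 0.741 / √0.737 = 0.741 / 0.8585 ≈ 0.863.

0.863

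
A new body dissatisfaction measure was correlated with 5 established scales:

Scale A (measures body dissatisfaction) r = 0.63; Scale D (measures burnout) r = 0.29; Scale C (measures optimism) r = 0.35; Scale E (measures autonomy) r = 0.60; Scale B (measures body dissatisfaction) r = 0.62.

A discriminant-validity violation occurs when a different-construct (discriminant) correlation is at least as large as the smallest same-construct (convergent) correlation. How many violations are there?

0

Convergent (same construct = body dissatisfaction): Scale A, Scale B.
Smallest convergent = 0.62. Discriminant values: 0.29, 0.35, 0.60; count ≥ 0.62 → 0.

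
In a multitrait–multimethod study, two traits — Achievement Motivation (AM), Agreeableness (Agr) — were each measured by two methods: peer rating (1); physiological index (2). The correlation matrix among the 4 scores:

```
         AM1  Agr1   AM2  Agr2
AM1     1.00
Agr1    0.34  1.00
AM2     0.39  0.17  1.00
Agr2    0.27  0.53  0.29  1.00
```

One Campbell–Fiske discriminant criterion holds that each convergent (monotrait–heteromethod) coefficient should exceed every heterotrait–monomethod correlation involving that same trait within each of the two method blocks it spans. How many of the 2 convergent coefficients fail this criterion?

Each convergent coefficient versus the relevant comparison correlations:
AM (methods 1·2): 0.39 vs {0.34, 0.29} → pass.
Agr (methods 1·2): 0.53 vs {0.34, 0.29} → pass.
0 of 2 fail.

0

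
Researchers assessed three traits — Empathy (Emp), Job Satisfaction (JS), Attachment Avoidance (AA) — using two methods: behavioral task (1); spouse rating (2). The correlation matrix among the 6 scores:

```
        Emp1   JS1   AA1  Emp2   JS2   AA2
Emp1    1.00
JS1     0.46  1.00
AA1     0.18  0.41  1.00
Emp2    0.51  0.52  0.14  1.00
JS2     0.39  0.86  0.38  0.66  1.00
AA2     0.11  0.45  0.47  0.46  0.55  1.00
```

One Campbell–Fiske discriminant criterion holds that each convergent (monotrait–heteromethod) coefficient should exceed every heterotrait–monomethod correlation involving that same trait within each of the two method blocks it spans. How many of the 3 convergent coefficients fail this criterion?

Convergent coefficients and their comparison sets:
Emp (methods 1·2): 0.51 vs {0.46, 0.66, 0.18, 0.46} → fail.
JS (methods 1·2): 0.86 vs {0.46, 0.66, 0.41, 0.55} → pass.
AA (methods 1·2): 0.47 vs {0.18, 0.46, 0.41, 0.55} → fail.
2 of 3 fail.

2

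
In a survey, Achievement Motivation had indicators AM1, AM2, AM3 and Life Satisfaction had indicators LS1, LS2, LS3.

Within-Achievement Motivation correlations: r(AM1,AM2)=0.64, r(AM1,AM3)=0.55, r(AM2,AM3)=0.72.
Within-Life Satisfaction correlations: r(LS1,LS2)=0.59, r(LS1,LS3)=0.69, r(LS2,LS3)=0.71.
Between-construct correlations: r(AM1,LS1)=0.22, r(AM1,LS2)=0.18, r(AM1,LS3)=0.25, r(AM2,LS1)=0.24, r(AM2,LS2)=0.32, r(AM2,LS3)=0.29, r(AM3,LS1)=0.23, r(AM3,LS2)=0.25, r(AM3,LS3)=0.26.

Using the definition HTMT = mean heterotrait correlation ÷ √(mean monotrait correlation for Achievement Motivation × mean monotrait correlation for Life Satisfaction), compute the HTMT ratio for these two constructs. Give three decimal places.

0.383

Between-construct mean = 2.24/9 = 0.2489.
Mean within-AM = 1.91/3 = 0.6367; mean within-LS = 1.99/3 = 0.6633.
Geometric mean = √(0.6367 × 0.6633) = 0.6499.
HTMT = 0.2489 / 0.6499 = 0.383.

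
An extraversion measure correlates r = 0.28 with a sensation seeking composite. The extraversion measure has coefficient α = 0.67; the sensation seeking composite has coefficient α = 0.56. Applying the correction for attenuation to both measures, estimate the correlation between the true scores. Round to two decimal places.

r_true = r_obs / √(r_xx · r_yy) = 0.28 / √(0.67 × 0.56) = 0.28 / √0.3752 = 0.28 / 0.6125 ≈ 0.46.

0.46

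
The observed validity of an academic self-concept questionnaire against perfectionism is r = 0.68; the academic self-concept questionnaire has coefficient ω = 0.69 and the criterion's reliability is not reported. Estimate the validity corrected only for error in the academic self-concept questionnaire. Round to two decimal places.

Single correction: r_c = r_obs / √r_xx = 0.68 / √0.69 = 0.68 / 0.8307 ≈ 0.82.

0.82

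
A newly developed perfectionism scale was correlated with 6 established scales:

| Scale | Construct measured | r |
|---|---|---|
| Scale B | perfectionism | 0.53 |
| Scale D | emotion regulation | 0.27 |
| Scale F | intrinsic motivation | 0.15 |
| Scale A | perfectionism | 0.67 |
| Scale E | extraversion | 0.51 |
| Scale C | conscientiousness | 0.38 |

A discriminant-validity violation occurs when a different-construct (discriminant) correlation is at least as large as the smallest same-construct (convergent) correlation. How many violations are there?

Convergent (same construct = perfectionism): Scale B, Scale A.
Smallest convergent = 0.53. Discriminant values: 0.27, 0.15, 0.51, 0.38; count ≥ 0.53 → 0.

0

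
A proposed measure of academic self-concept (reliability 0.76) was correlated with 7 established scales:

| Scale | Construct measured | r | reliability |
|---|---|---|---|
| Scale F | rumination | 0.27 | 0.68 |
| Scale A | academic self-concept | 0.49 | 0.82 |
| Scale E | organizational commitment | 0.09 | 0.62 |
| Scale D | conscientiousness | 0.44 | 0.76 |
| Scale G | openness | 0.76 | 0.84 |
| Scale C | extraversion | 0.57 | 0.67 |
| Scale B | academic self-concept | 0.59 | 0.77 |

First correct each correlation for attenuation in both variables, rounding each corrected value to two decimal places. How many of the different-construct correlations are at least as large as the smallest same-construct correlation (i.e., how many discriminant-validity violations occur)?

Disattenuated r (r / √(r_scale · r_new)):
  Scale F (disc): 0.27 / √(0.68·0.76) = 0.38
  Scale A (conv): 0.49 / √(0.82·0.76) = 0.62
  Scale E (disc): 0.09 / √(0.62·0.76) = 0.13
  Scale D (disc): 0.44 / √(0.76·0.76) = 0.58
  Scale G (disc): 0.76 / √(0.84·0.76) = 0.95
  Scale C (disc): 0.57 / √(0.67·0.76) = 0.80
  Scale B (conv): 0.59 / √(0.77·0.76) = 0.77
Smallest convergent = 0.62. Discriminant values: 0.38, 0.13, 0.58, 0.95, 0.80; count ≥ 0.62 → 2.

2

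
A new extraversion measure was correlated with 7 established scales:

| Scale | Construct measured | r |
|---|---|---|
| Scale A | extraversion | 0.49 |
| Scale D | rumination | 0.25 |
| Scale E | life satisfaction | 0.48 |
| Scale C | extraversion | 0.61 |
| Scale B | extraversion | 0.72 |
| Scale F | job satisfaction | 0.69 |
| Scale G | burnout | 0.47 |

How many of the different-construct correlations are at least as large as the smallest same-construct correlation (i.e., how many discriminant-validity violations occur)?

1

Convergent (same construct = extraversion): Scale A, Scale C, Scale B.
Smallest convergent = 0.49. Discriminant values: 0.25, 0.48, 0.69, 0.47; count ≥ 0.49 → 1.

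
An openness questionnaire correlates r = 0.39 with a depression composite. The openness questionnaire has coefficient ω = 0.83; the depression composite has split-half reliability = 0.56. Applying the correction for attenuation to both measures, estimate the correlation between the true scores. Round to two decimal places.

0.57

r_true = r_obs / √(r_xx · r_yy) = 0.39 / √(0.83 × 0.56) = 0.39 / √0.4648 = 0.39 / 0.6818 ≈ 0.57.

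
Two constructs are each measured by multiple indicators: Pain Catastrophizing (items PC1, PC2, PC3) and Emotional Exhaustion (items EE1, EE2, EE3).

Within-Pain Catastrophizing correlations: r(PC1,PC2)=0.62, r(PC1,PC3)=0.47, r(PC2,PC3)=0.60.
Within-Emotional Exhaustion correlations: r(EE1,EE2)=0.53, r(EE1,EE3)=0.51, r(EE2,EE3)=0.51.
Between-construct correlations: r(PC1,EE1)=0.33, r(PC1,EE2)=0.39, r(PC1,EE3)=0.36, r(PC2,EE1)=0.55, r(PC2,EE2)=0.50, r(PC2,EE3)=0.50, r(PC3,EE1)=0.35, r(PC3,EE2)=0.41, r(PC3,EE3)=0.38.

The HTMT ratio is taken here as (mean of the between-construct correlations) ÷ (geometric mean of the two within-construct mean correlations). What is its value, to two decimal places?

Mean heterotrait r = 3.77/9 = 0.4189.
Mean within-PC = 1.69/3 = 0.5633; mean within-EE = 1.55/3 = 0.5167.
Geometric mean = √(0.5633 × 0.5167) = 0.5395.
HTMT = 0.4189 / 0.5395 = 0.78.

0.78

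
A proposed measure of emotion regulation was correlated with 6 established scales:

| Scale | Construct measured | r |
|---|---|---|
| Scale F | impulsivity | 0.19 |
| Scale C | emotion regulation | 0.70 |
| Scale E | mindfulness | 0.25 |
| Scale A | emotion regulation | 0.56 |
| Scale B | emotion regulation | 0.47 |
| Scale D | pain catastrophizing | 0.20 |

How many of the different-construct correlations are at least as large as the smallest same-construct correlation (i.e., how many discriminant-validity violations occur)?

Convergent (same construct = emotion regulation): Scale C, Scale A, Scale B.
Smallest convergent = 0.47. Discriminant values: 0.19, 0.25, 0.20; count ≥ 0.47 → 0.

0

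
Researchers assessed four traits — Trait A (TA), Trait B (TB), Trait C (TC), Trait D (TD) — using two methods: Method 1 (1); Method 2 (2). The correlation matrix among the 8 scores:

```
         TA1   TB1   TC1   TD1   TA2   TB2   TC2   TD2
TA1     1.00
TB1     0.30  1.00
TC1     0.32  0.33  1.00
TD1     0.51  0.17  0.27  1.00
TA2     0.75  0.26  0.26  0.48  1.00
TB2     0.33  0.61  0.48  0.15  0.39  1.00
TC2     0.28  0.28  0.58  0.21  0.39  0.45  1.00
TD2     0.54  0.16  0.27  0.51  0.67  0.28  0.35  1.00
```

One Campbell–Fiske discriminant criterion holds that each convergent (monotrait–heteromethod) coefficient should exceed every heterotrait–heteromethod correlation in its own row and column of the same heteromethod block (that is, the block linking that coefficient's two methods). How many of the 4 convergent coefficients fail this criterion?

1

Checking each validity diagonal entry against its comparison values:
TA (methods 1·2): 0.75 vs {0.33, 0.26, 0.28, 0.26, 0.54, 0.48} → pass.
TB (methods 1·2): 0.61 vs {0.26, 0.33, 0.28, 0.48, 0.16, 0.15} → pass.
TC (methods 1·2): 0.58 vs {0.26, 0.28, 0.48, 0.28, 0.27, 0.21} → pass.
TD (methods 1·2): 0.51 vs {0.48, 0.54, 0.15, 0.16, 0.21, 0.27} → fail.
1 of 4 fail.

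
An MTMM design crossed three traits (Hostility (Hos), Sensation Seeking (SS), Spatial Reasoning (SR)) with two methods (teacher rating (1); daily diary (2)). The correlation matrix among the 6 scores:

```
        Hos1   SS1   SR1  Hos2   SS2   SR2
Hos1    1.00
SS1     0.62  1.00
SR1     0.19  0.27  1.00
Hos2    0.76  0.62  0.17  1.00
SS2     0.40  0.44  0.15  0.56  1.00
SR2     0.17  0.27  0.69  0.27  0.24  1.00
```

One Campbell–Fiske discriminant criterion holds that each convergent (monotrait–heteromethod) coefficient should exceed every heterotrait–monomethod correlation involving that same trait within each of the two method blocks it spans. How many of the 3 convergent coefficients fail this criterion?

Convergent coefficients and their comparison sets:
Hos (methods 1·2): 0.76 vs {0.62, 0.56, 0.19, 0.27} → pass.
SS (methods 1·2): 0.44 vs {0.62, 0.56, 0.27, 0.24} → fail.
SR (methods 1·2): 0.69 vs {0.19, 0.27, 0.27, 0.24} → pass.
1 of 3 fail.

1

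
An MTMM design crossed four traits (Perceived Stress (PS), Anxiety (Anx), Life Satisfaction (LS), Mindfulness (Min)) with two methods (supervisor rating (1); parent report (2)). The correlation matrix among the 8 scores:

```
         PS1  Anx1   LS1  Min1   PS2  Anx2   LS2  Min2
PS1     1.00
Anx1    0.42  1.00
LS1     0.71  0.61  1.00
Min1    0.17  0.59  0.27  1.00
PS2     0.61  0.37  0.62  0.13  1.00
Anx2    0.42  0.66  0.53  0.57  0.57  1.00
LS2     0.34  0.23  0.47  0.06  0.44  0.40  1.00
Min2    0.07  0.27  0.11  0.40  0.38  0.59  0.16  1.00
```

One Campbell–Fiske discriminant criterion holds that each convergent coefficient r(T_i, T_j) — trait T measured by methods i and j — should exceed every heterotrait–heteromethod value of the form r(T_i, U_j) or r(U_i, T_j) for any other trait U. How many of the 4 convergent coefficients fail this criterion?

Convergent coefficients and their comparison sets:
PS (methods 1·2): 0.61 vs {0.42, 0.37, 0.34, 0.62, 0.07, 0.13} → fail.
Anx (methods 1·2): 0.66 vs {0.37, 0.42, 0.23, 0.53, 0.27, 0.57} → pass.
LS (methods 1·2): 0.47 vs {0.62, 0.34, 0.53, 0.23, 0.11, 0.06} → fail.
Min (methods 1·2): 0.40 vs {0.13, 0.07, 0.57, 0.27, 0.06, 0.11} → fail.
3 of 4 fail.

3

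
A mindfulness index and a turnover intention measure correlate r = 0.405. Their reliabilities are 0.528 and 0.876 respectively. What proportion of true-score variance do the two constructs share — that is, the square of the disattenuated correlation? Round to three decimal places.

Disattenuated r = 0.405 / √(0.528 × 0.876) = 0.405 / 0.6801 = 0.5955.
Shared true-score variance = 0.5955² = 0.3546 ≈ 0.355.

0.355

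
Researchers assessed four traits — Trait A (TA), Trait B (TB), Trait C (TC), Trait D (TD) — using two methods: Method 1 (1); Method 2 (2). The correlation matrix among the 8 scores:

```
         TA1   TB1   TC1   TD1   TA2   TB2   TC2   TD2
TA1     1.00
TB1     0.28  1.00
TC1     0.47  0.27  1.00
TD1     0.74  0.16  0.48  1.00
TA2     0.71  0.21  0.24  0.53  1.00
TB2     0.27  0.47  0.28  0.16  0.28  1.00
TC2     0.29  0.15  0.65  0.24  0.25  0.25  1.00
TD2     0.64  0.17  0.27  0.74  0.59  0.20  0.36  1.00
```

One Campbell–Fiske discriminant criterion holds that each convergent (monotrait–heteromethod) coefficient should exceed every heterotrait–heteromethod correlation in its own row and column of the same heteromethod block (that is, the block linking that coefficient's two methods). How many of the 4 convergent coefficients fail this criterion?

Checking each validity diagonal entry against its comparison values:
TA (methods 1·2): 0.71 vs {0.27, 0.21, 0.29, 0.24, 0.64, 0.53} → pass.
TB (methods 1·2): 0.47 vs {0.21, 0.27, 0.15, 0.28, 0.17, 0.16} → pass.
TC (methods 1·2): 0.65 vs {0.24, 0.29, 0.28, 0.15, 0.27, 0.24} → pass.
TD (methods 1·2): 0.74 vs {0.53, 0.64, 0.16, 0.17, 0.24, 0.27} → pass.
0 of 4 fail.

0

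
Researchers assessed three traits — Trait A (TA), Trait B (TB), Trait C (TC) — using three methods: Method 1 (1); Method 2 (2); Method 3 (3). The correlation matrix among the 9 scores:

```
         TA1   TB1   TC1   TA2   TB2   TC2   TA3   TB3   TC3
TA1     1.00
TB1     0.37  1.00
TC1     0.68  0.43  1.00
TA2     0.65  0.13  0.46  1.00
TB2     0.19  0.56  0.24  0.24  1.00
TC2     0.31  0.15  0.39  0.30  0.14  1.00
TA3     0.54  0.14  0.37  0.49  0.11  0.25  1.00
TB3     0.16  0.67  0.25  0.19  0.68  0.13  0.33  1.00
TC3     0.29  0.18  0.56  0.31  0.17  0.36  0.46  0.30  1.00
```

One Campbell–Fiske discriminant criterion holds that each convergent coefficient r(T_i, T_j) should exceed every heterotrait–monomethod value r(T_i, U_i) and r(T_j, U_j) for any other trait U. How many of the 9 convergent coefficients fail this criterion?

5

Checking each validity diagonal entry against its comparison values:
TA (methods 1·2): 0.65 vs {0.37, 0.24, 0.68, 0.30} → fail.
TA (methods 1·3): 0.54 vs {0.37, 0.33, 0.68, 0.46} → fail.
TA (methods 2·3): 0.49 vs {0.24, 0.33, 0.30, 0.46} → pass.
TB (methods 1·2): 0.56 vs {0.37, 0.24, 0.43, 0.14} → pass.
TB (methods 1·3): 0.67 vs {0.37, 0.33, 0.43, 0.30} → pass.
TB (methods 2·3): 0.68 vs {0.24, 0.33, 0.14, 0.30} → pass.
TC (methods 1·2): 0.39 vs {0.68, 0.30, 0.43, 0.14} → fail.
TC (methods 1·3): 0.56 vs {0.68, 0.46, 0.43, 0.30} → fail.
TC (methods 2·3): 0.36 vs {0.30, 0.46, 0.14, 0.30} → fail.
5 of 9 fail.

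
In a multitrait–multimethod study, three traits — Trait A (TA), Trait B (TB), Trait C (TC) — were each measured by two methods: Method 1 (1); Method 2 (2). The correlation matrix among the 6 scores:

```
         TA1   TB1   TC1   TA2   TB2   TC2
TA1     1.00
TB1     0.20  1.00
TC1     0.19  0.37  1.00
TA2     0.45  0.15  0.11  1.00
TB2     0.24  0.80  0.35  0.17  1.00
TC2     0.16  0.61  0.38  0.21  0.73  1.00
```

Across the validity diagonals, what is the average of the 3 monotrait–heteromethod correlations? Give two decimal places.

Convergent values: 0.45, 0.80, 0.38; mean = 1.63/3 = 0.54.

0.54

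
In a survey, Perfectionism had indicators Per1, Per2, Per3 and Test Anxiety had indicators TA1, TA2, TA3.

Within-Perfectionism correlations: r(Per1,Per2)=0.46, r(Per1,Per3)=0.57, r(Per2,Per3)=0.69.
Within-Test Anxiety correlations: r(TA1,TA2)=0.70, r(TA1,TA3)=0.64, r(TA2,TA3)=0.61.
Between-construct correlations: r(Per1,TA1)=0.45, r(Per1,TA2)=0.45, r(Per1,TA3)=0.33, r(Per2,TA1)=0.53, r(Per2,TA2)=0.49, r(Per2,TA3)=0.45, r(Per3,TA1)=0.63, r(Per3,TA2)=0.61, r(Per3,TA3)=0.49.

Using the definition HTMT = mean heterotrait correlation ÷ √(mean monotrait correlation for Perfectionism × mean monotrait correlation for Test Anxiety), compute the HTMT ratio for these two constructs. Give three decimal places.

Between-construct mean = 4.43/9 = 0.4922.
Mean within-Per = 1.72/3 = 0.5733; mean within-TA = 1.95/3 = 0.6500.
Geometric mean = √(0.5733 × 0.6500) = 0.6104.
HTMT = 0.4922 / 0.6104 = 0.806.

0.806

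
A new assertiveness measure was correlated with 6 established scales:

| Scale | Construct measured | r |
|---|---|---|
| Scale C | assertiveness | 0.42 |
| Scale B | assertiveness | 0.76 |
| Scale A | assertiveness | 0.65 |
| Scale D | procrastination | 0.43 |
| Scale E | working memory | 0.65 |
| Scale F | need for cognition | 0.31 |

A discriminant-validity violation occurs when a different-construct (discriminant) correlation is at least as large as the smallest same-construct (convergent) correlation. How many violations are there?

Convergent (same construct = assertiveness): Scale C, Scale B, Scale A.
Smallest convergent = 0.42. Discriminant values: 0.43, 0.65, 0.31; count ≥ 0.42 → 2.

2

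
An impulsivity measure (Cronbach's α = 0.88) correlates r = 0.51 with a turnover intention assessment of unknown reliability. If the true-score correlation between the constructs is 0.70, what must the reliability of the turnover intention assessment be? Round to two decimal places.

r_true = r_obs / √(r_xx · r_yy) ⇒ 0.70 = 0.51 / √(0.88 · r_yy).
√(0.88 · r_yy) = 0.51 / 0.70 = 0.7286; 0.88 · r_yy = 0.5309; r_yy = 0.5309 / 0.88 ≈ 0.60.

0.60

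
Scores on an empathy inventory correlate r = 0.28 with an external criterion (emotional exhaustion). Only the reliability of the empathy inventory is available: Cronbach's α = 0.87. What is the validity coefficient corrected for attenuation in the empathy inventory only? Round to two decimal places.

0.30

Single correction: r_c = r_obs / √r_xx = 0.28 / √0.87 = 0.28 / 0.9327 ≈ 0.30.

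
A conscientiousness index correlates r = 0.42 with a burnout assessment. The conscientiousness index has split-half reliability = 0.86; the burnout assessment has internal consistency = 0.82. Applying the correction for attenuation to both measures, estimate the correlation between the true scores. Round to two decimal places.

r_true = r_obs / √(r_xx · r_yy) = 0.42 / √(0.86 × 0.82) = 0.42 / √0.7052 = 0.42 / 0.8398 ≈ 0.50.

0.50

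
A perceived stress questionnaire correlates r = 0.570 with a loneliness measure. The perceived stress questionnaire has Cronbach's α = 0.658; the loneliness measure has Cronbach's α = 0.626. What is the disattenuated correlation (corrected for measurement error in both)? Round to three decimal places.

r_true = r_obs / √(r_xx · r_yy) = 0.570 / √(0.658 × 0.626) = 0.570 / √0.411908 = 0.570 / 0.6418 ≈ 0.888.

0.888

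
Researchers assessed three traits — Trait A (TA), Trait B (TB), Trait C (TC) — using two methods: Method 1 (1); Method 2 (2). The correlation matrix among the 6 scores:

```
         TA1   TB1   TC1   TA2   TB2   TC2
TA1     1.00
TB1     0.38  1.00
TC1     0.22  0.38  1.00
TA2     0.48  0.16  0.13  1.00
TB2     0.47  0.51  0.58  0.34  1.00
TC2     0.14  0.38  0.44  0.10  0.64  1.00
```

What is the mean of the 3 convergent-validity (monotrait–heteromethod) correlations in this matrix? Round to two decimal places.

0.48

Convergent values: 0.48, 0.51, 0.44; mean = 1.43/3 = 0.48.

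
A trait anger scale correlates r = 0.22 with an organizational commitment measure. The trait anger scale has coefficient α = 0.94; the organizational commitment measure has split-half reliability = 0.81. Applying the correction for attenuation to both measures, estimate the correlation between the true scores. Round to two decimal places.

r_true = r_obs / √(r_xx · r_yy) = 0.22 / √(0.94 × 0.81) = 0.22 / √0.7614 = 0.22 / 0.8726 ≈ 0.25.

0.25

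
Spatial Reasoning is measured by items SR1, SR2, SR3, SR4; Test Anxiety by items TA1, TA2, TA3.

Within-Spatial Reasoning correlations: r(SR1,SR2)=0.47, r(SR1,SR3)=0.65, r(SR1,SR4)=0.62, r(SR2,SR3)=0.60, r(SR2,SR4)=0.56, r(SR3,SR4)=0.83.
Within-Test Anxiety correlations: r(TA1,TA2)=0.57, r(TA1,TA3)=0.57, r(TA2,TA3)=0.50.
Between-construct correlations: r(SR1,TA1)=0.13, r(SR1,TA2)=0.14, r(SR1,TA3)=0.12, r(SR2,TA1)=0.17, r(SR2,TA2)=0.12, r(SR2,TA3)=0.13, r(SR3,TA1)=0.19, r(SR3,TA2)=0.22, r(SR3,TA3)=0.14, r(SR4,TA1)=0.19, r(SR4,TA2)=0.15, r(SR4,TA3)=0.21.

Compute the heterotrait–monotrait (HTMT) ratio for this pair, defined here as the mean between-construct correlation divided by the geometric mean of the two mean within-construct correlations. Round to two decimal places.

Between-construct mean = 1.91/12 = 0.1592.
Mean within-SR = 3.73/6 = 0.6217; mean within-TA = 1.64/3 = 0.5467.
Geometric mean = √(0.6217 × 0.5467) = 0.5830.
HTMT = 0.1592 / 0.5830 = 0.27.

0.27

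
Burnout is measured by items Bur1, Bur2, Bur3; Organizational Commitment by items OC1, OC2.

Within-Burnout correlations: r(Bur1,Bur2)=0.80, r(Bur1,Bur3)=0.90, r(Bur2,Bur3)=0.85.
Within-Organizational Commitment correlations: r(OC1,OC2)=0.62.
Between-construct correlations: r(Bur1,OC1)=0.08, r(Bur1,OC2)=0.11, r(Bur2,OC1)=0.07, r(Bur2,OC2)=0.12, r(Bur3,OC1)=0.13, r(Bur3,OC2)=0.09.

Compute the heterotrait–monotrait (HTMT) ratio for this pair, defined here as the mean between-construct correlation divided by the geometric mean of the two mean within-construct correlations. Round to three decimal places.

0.138

Mean between = 0.60/6 = 0.1000.
Mean within-Bur = 2.55/3 = 0.8500; mean within-OC = 0.62/1 = 0.6200.
Geometric mean = √(0.8500 × 0.6200) = 0.7259.
HTMT = 0.1000 / 0.7259 = 0.138.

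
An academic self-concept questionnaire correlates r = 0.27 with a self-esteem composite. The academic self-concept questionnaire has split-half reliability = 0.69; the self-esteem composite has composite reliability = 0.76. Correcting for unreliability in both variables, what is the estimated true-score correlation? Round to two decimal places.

r_true = r_obs / √(r_xx · r_yy) = 0.27 / √(0.69 × 0.76) = 0.27 / √0.5244 = 0.27 / 0.7242 ≈ 0.37.

0.37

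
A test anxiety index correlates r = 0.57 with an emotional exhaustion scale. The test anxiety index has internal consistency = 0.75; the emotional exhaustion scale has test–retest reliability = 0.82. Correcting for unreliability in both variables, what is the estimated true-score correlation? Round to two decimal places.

0.73

r_true = r_obs / √(r_xx · r_yy) = 0.57 / √(0.75 × 0.82) = 0.57 / √0.6150 = 0.57 / 0.7842 ≈ 0.73.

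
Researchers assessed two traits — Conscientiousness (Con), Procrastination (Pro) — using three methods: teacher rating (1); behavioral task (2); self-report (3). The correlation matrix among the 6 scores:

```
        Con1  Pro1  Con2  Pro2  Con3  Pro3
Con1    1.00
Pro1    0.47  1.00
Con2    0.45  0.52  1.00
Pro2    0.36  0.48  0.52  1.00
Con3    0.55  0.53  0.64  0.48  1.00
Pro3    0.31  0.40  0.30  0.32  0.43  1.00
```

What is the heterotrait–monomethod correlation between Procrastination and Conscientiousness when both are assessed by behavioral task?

Different traits, same method: r(Pro2, Con2) = 0.52.

0.52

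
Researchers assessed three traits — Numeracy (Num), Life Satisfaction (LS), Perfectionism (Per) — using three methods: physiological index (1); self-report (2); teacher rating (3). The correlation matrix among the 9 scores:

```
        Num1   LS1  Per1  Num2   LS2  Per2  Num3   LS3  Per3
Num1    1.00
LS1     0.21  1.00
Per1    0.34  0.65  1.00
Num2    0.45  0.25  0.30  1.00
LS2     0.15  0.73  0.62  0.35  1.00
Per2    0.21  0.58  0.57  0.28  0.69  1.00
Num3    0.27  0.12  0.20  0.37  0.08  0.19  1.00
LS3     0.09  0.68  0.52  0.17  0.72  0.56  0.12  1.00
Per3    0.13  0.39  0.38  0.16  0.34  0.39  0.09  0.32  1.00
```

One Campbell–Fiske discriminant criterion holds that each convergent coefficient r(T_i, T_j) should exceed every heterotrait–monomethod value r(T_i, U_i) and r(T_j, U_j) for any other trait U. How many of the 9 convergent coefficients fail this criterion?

4

Convergent coefficients and their comparison sets:
Num (methods 1·2): 0.45 vs {0.21, 0.35, 0.34, 0.28} → pass.
Num (methods 1·3): 0.27 vs {0.21, 0.12, 0.34, 0.09} → fail.
Num (methods 2·3): 0.37 vs {0.35, 0.12, 0.28, 0.09} → pass.
LS (methods 1·2): 0.73 vs {0.21, 0.35, 0.65, 0.69} → pass.
LS (methods 1·3): 0.68 vs {0.21, 0.12, 0.65, 0.32} → pass.
LS (methods 2·3): 0.72 vs {0.35, 0.12, 0.69, 0.32} → pass.
Per (methods 1·2): 0.57 vs {0.34, 0.28, 0.65, 0.69} → fail.
Per (methods 1·3): 0.38 vs {0.34, 0.09, 0.65, 0.32} → fail.
Per (methods 2·3): 0.39 vs {0.28, 0.09, 0.69, 0.32} → fail.
4 of 9 fail.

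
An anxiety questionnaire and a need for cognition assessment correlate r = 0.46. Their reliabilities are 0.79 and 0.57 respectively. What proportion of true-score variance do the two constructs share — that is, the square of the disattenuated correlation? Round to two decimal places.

Disattenuated r = 0.46 / √(0.79 × 0.57) = 0.46 / 0.6710 = 0.6855.
Shared true-score variance = 0.6855² = 0.4699 ≈ 0.47.

0.47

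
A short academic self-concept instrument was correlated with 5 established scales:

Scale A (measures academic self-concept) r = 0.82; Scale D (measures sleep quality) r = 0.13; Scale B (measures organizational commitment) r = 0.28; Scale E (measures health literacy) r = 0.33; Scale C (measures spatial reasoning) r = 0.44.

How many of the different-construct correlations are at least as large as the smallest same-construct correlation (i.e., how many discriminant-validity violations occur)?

Convergent (same construct = academic self-concept): Scale A.
Smallest convergent = 0.82. Discriminant values: 0.13, 0.28, 0.33, 0.44; count ≥ 0.82 → 0.

0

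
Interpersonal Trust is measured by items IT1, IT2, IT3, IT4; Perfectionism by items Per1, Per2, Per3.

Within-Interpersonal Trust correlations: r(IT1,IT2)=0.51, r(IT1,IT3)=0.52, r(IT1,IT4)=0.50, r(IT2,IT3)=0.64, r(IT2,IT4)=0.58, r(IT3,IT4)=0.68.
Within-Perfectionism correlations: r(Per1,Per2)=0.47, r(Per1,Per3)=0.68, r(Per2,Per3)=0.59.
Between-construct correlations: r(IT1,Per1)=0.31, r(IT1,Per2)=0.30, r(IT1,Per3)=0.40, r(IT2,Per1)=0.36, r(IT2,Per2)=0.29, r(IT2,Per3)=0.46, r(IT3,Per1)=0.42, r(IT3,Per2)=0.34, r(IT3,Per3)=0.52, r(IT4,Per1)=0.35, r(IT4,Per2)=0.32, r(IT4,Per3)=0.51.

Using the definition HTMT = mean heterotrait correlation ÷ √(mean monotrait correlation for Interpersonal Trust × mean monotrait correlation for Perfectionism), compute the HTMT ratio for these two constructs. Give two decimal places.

0.66

Between-construct mean = 4.58/12 = 0.3817.
Mean within-IT = 3.43/6 = 0.5717; mean within-Per = 1.74/3 = 0.5800.
Geometric mean = √(0.5717 × 0.5800) = 0.5758.
HTMT = 0.3817 / 0.5758 = 0.66.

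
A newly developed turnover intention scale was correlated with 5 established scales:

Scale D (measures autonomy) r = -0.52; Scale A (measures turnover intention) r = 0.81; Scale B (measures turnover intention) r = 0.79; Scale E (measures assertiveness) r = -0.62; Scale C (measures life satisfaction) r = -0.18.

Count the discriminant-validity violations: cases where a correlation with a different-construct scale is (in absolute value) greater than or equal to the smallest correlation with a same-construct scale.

Convergent (same construct = turnover intention): Scale A, Scale B.
Smallest convergent = 0.79. Discriminant |r|: 0.52, 0.62, 0.18; count ≥ 0.79 → 0.

0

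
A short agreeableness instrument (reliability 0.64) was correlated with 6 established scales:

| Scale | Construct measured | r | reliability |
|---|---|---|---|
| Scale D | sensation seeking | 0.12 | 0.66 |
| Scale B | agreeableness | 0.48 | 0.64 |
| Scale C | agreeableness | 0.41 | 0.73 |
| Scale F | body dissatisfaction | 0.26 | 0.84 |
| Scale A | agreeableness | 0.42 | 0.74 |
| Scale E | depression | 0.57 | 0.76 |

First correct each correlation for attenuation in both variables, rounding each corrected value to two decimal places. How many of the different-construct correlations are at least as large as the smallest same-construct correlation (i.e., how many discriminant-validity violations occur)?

Disattenuated r (r / √(r_scale · r_new)):
  Scale D (disc): 0.12 / √(0.66·0.64) = 0.18
  Scale B (conv): 0.48 / √(0.64·0.64) = 0.75
  Scale C (conv): 0.41 / √(0.73·0.64) = 0.60
  Scale F (disc): 0.26 / √(0.84·0.64) = 0.35
  Scale A (conv): 0.42 / √(0.74·0.64) = 0.61
  Scale E (disc): 0.57 / √(0.76·0.64) = 0.82
Smallest convergent = 0.60. Discriminant values: 0.18, 0.35, 0.82; count ≥ 0.60 → 1.

1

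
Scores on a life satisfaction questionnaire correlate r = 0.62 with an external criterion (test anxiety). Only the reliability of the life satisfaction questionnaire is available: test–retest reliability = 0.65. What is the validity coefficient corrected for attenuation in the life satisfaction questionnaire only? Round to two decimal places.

Single correction: r_c = r_obs / √r_xx = 0.62 / √0.65 = 0.62 / 0.8062 ≈ 0.77.

0.77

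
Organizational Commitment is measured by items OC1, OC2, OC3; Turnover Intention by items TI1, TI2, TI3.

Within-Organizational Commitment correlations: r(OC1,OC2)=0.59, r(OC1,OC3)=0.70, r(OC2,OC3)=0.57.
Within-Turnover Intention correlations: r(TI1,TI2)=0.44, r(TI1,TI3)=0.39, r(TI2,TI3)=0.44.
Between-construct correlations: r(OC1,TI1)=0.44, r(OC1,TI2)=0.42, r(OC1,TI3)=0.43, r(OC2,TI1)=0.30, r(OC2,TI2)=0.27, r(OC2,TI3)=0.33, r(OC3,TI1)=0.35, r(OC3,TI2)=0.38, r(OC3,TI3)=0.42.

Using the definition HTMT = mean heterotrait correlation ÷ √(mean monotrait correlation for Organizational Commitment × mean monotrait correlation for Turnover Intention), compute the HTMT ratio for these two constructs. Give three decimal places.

0.724

Mean between = 3.34/9 = 0.3711.
Mean within-OC = 1.86/3 = 0.6200; mean within-TI = 1.27/3 = 0.4233.
Geometric mean = √(0.6200 × 0.4233) = 0.5123.
HTMT = 0.3711 / 0.5123 = 0.724.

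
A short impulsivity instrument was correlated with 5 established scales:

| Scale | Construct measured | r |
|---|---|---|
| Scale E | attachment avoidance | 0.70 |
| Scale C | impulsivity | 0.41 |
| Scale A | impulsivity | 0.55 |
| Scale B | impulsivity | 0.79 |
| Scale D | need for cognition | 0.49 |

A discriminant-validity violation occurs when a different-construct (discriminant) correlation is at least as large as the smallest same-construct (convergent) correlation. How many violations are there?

2

Convergent (same construct = impulsivity): Scale C, Scale A, Scale B.
Smallest convergent = 0.41. Discriminant values: 0.70, 0.49; count ≥ 0.41 → 2.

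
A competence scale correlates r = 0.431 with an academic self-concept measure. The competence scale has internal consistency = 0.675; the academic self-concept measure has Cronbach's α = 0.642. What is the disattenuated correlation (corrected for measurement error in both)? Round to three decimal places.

r_true = r_obs / √(r_xx · r_yy) = 0.431 / √(0.675 × 0.642) = 0.431 / √0.433350 = 0.431 / 0.6583 ≈ 0.655.

0.655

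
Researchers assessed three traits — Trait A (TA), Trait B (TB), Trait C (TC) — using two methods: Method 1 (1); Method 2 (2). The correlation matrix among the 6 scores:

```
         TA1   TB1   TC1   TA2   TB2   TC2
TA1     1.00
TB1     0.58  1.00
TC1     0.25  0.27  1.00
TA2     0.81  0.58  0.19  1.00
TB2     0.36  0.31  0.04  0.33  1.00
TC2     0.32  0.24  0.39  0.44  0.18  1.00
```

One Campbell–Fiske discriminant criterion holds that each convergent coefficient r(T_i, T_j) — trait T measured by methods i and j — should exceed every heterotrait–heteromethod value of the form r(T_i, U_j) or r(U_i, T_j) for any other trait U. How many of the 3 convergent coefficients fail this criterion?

Each convergent coefficient versus the relevant comparison correlations:
TA (methods 1·2): 0.81 vs {0.36, 0.58, 0.32, 0.19} → pass.
TB (methods 1·2): 0.31 vs {0.58, 0.36, 0.24, 0.04} → fail.
TC (methods 1·2): 0.39 vs {0.19, 0.32, 0.04, 0.24} → pass.
1 of 3 fail.

1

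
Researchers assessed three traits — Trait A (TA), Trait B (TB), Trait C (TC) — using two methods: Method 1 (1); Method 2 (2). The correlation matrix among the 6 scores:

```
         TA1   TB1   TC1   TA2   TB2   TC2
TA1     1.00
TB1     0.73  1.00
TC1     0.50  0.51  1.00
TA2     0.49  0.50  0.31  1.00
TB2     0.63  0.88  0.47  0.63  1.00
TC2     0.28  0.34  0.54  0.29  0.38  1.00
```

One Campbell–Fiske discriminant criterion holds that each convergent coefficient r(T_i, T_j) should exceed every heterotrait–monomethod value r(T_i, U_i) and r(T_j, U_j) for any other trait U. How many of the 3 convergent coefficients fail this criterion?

1

Checking each validity diagonal entry against its comparison values:
TA (methods 1·2): 0.49 vs {0.73, 0.63, 0.50, 0.29} → fail.
TB (methods 1·2): 0.88 vs {0.73, 0.63, 0.51, 0.38} → pass.
TC (methods 1·2): 0.54 vs {0.50, 0.29, 0.51, 0.38} → pass.
1 of 3 fail.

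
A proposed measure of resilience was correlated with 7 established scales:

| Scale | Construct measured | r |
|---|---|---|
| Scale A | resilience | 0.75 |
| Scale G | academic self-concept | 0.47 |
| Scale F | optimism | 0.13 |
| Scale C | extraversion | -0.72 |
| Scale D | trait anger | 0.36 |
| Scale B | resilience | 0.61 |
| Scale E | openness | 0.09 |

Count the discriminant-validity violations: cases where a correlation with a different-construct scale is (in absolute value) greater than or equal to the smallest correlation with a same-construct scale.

Convergent (same construct = resilience): Scale A, Scale B.
Smallest convergent = 0.61. Discriminant |r|: 0.47, 0.13, 0.72, 0.36, 0.09; count ≥ 0.61 → 1.

1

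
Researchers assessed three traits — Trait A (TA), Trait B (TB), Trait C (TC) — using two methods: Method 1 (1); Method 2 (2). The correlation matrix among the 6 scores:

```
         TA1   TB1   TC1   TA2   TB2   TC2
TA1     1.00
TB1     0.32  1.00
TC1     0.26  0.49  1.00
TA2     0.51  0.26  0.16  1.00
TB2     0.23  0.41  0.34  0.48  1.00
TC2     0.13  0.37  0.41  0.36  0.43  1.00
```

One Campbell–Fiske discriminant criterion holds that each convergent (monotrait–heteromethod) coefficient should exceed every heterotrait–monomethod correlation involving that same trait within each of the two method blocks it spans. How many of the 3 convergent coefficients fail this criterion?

Convergent coefficients and their comparison sets:
TA (methods 1·2): 0.51 vs {0.32, 0.48, 0.26, 0.36} → pass.
TB (methods 1·2): 0.41 vs {0.32, 0.48, 0.49, 0.43} → fail.
TC (methods 1·2): 0.41 vs {0.26, 0.36, 0.49, 0.43} → fail.
2 of 3 fail.

2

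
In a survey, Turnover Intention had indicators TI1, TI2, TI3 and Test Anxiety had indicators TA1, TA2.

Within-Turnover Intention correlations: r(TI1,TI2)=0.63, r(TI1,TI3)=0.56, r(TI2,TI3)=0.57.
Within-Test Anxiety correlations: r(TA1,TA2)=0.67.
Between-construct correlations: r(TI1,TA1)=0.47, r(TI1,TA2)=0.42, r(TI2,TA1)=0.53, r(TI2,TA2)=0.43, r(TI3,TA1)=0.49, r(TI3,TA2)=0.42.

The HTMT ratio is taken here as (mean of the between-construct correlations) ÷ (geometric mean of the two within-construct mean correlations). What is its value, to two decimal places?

0.73

Mean heterotrait r = 2.76/6 = 0.4600.
Mean within-TI = 1.76/3 = 0.5867; mean within-TA = 0.67/1 = 0.6700.
Geometric mean = √(0.5867 × 0.6700) = 0.6270.
HTMT = 0.4600 / 0.6270 = 0.73.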